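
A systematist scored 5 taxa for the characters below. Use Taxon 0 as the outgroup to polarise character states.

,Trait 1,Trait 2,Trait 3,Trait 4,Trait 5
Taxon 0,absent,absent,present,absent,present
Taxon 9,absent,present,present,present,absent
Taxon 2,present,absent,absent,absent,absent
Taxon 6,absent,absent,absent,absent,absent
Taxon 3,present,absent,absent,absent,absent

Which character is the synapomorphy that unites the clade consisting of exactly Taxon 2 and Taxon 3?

Trait 1

Character polarity is set by the outgroup: the derived state is whichever differs from the outgroup's state, so for Trait 3, Trait 5 the derived state is 'absent', and for the remaining characters it is 'present'.
Only Taxon 2 and Taxon 3 show the derived state 'present' for Trait 1, supporting them as a clade.
Trait 2: derived state 'present' in Taxon 9 only — an autapomorphy, so it tells us nothing about relationships among taxa.
Only Taxon 2, Taxon 3, and Taxon 6 show the derived state 'absent' for Trait 3, supporting them as a clade.
Trait 4 (derived state 'present') is unique to Taxon 9 (autapomorphy; uninformative for grouping).
Trait 5 (derived state 'absent') is shared by all ingroup taxa — unites the whole ingroup.
Most parsimonious ingroup topology: (Taxon 9,((Taxon 2,Taxon 3),Taxon 6)).
The clade {Taxon 2, Taxon 3} is supported by Trait 1: its derived state 'present' occurs in exactly those taxa and in no other taxon (including the outgroup).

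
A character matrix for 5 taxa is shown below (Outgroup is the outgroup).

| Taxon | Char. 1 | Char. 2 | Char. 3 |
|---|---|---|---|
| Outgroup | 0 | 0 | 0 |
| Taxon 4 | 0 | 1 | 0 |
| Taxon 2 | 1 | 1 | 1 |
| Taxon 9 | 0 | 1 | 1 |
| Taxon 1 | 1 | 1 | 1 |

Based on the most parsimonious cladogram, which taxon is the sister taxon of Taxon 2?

The outgroup has state '0' for every character, so '1' is the derived state throughout.
Char. 1 (derived state '1') is shared by Taxon 1 and Taxon 2 — a synapomorphy uniting that clade.
Char. 2 (derived state '1') is shared by all ingroup taxa — unites the whole ingroup.
Only Taxon 1, Taxon 2, and Taxon 9 show the derived state '1' for Char. 3, supporting them as a clade.
Most parsimonious ingroup topology: (Taxon 4,((Taxon 2,Taxon 1),Taxon 9)).
Taxon 2 and Taxon 1 form a cherry on this tree, so they are sister taxa.

Taxon 1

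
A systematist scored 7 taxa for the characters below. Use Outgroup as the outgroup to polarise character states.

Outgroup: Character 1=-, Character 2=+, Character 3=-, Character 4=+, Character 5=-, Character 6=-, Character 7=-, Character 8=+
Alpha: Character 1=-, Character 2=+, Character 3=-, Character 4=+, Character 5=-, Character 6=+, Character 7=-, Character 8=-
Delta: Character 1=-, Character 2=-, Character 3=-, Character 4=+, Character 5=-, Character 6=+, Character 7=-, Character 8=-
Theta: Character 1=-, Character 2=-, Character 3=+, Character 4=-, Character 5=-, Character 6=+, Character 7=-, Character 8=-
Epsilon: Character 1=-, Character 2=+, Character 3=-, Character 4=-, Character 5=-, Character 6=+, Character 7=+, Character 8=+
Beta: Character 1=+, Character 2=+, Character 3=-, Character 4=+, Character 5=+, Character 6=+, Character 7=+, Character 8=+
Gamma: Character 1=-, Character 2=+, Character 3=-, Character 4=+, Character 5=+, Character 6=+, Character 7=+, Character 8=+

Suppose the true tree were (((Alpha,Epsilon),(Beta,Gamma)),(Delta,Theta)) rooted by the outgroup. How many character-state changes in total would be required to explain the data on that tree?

11

Map each character onto (((Alpha,Epsilon),(Beta,Gamma)),(Delta,Theta)) (rooted by Outgroup) and count the minimum state changes it requires (Fitch parsimony):
Character 1: 1; Character 2: 1; Character 3: 1; Character 4: 2; Character 5: 1; Character 6: 1; Character 7: 2; Character 8: 2.
Total tree length = 11.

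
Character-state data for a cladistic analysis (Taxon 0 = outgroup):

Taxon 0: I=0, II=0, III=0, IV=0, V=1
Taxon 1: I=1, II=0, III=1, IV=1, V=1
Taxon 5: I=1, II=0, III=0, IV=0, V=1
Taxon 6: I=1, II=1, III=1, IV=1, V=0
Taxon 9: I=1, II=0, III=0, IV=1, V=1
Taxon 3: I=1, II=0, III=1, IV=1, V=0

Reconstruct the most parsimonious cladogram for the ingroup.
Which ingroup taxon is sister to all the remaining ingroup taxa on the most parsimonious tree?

Character polarity is set by the outgroup: the derived state is whichever differs from the outgroup's state, so for V the derived state is '0', and for the remaining characters it is '1'.
I (derived state '1') is shared by all ingroup taxa — unites the whole ingroup.
II: derived state '1' in Taxon 6 only — an autapomorphy, so it tells us nothing about relationships among taxa.
Only Taxon 1, Taxon 3, and Taxon 6 show the derived state '1' for III, supporting them as a clade.
IV (derived state '1') is shared by Taxon 1, Taxon 3, Taxon 6, and Taxon 9 — a synapomorphy uniting that clade.
V (derived state '0') is shared by Taxon 3 and Taxon 6 — a synapomorphy uniting that clade.
Most parsimonious ingroup topology: (((Taxon 1,(Taxon 6,Taxon 3)),Taxon 9),Taxon 5).
Taxon 5 is sister to the clade containing all other ingroup taxa, so it is the earliest-diverging (most basal) ingroup lineage.

Taxon 5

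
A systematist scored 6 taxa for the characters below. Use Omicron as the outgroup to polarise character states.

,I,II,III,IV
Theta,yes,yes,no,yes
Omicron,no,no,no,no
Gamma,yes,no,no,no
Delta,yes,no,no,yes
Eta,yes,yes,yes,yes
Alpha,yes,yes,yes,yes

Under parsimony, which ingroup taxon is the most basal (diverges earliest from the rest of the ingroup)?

Gamma

The outgroup has state 'no' for every character, so 'yes' is the derived state throughout.
I (derived state 'yes') is shared by all ingroup taxa — unites the whole ingroup.
II: derived state 'yes' in Alpha, Eta, and Theta only — synapomorphy for {Alpha, Eta, Theta}.
Only Alpha and Eta show the derived state 'yes' for III, supporting them as a clade.
IV (derived state 'yes') is shared by Alpha, Delta, Eta, and Theta — a synapomorphy uniting that clade.
Most parsimonious ingroup topology: ((Delta,((Eta,Alpha),Theta)),Gamma).
Gamma is sister to the clade containing all other ingroup taxa, so it is the earliest-diverging (most basal) ingroup lineage.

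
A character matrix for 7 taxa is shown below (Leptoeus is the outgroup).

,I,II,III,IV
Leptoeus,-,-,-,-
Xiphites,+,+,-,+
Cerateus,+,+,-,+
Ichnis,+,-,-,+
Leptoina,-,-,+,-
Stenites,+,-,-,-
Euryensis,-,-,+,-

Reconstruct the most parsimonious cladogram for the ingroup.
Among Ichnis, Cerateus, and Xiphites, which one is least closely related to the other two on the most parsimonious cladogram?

The outgroup has state '-' for every character, so '+' is the derived state throughout.
I: derived state '+' in Cerateus, Ichnis, Stenites, and Xiphites only — synapomorphy for {Cerateus, Ichnis, Stenites, Xiphites}.
II: derived state '+' in Cerateus and Xiphites only — synapomorphy for {Cerateus, Xiphites}.
III: derived state '+' in Euryensis and Leptoina only — synapomorphy for {Euryensis, Leptoina}.
Only Cerateus, Ichnis, and Xiphites show the derived state '+' for IV, supporting them as a clade.
Most parsimonious ingroup topology: ((((Xiphites,Cerateus),Ichnis),Stenites),(Leptoina,Euryensis)).
Xiphites and Cerateus share a more recent common ancestor with each other than either does with Ichnis, so Ichnis is the least closely related of the three.

Ichnis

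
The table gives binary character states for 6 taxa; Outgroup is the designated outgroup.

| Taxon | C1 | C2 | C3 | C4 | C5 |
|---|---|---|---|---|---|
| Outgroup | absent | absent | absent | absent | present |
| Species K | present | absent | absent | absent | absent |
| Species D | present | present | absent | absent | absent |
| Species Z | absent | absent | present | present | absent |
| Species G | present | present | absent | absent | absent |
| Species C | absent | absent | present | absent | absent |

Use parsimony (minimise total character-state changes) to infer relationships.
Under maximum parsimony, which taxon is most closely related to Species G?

Character polarity is set by the outgroup: the derived state is whichever differs from the outgroup's state, so for C5 the derived state is 'absent', and for the remaining characters it is 'present'.
C1: derived state 'present' in Species D, Species G, and Species K only — synapomorphy for {Species D, Species G, Species K}.
C2 (derived state 'present') is shared by Species D and Species G — a synapomorphy uniting that clade.
C3 (derived state 'present') is shared by Species C and Species Z — a synapomorphy uniting that clade.
C4: derived state 'present' in Species Z only — an autapomorphy, so it tells us nothing about relationships among taxa.
C5 (derived state 'absent') is shared by all ingroup taxa — unites the whole ingroup.
Most parsimonious ingroup topology: ((Species K,(Species D,Species G)),(Species Z,Species C)).
Species G and Species D form a cherry on this tree, so they are sister taxa.

Species D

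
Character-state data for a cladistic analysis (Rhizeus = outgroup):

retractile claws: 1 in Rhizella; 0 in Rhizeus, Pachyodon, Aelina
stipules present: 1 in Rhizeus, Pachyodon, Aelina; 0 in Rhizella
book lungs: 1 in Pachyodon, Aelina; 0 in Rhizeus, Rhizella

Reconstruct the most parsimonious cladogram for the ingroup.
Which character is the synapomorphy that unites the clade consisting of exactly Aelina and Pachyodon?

book lungs

Character polarity is set by the outgroup: the derived state is whichever differs from the outgroup's state, so for stipules present the derived state is '0', and for the remaining characters it is '1'.
retractile claws (derived state '1') is unique to Rhizella (autapomorphy; uninformative for grouping).
stipules present (derived state '0') is unique to Rhizella (autapomorphy; uninformative for grouping).
Only Aelina and Pachyodon show the derived state '1' for book lungs, supporting them as a clade.
Most parsimonious ingroup topology: ((Pachyodon,Aelina),Rhizella).
The clade {Aelina, Pachyodon} is supported by book lungs: its derived state '1' occurs in exactly those taxa and in no other taxon (including the outgroup).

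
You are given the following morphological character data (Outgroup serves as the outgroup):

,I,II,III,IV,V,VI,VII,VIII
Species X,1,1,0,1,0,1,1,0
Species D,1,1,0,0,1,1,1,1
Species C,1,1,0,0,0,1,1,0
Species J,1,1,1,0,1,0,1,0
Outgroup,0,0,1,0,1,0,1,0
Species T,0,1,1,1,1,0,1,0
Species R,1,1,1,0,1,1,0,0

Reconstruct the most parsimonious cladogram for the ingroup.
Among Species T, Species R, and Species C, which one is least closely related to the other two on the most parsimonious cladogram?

Character polarity is set by the outgroup: the derived state is whichever differs from the outgroup's state, so for III, V, VII the derived state is '0', and for the remaining characters it is '1'.
I (derived state '1') is shared by Species C, Species D, Species J, Species R, and Species X — a synapomorphy uniting that clade.
II (derived state '1') is shared by all ingroup taxa — unites the whole ingroup.
III (derived state '0') is shared by Species C, Species D, and Species X — a synapomorphy uniting that clade.
IV groups Species T and Species X, which is incompatible with the clades supported by the remaining characters; treating it as convergent (homoplasy) costs fewer steps than any alternative tree.
V (derived state '0') is shared by Species C and Species X — a synapomorphy uniting that clade.
Only Species C, Species D, Species R, and Species X show the derived state '1' for VI, supporting them as a clade.
VII (derived state '0') is unique to Species R (autapomorphy; uninformative for grouping).
VIII: derived state '1' in Species D only — an autapomorphy, so it tells us nothing about relationships among taxa.
Most parsimonious ingroup topology: ((((Species D,(Species C,Species X)),Species R),Species J),Species T).
Species C and Species R share a more recent common ancestor with each other than either does with Species T, so Species T is the least closely related of the three.

Species T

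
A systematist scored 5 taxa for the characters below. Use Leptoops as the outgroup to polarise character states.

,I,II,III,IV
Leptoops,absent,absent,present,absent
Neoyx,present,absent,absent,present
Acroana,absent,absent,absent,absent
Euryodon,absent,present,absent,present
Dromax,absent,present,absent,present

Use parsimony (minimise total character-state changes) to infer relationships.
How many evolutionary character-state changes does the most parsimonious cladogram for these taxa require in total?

4

Character polarity is set by the outgroup: the derived state is whichever differs from the outgroup's state, so for III the derived state is 'absent', and for the remaining characters it is 'present'.
I: derived state 'present' in Neoyx only — an autapomorphy, so it tells us nothing about relationships among taxa.
II: derived state 'present' in Dromax and Euryodon only — synapomorphy for {Dromax, Euryodon}.
III (derived state 'absent') is shared by all ingroup taxa — unites the whole ingroup.
IV (derived state 'present') is shared by Dromax, Euryodon, and Neoyx — a synapomorphy uniting that clade.
Most parsimonious ingroup topology: (Acroana,(Neoyx,(Dromax,Euryodon))).
Changes per character on this tree: I: 1; II: 1; III: 1; IV: 1.
Total = 4.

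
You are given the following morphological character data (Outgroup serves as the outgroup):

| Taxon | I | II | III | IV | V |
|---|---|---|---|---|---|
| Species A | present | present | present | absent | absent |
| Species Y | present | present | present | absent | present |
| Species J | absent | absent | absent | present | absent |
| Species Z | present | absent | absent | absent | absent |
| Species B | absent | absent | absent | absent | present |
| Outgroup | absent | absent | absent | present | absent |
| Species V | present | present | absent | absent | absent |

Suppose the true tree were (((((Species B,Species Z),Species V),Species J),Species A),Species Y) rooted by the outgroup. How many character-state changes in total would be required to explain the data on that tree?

12

Map each character onto (((((Species B,Species Z),Species V),Species J),Species A),Species Y) (rooted by Outgroup) and count the minimum state changes it requires (Fitch parsimony):
I: 3; II: 3; III: 2; IV: 2; V: 2.
Total tree length = 12.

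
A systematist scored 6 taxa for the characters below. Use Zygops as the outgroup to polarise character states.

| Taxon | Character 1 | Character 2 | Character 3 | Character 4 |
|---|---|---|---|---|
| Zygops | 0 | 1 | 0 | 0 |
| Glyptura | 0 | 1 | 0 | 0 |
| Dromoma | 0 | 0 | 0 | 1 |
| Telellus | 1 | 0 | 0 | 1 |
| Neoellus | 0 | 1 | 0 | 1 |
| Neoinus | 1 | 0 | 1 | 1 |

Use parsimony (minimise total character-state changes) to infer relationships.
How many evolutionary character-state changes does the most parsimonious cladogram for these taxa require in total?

4

Character polarity is set by the outgroup: the derived state is whichever differs from the outgroup's state, so for Character 2 the derived state is '0', and for the remaining characters it is '1'.
Character 1 (derived state '1') is shared by Neoinus and Telellus — a synapomorphy uniting that clade.
Only Dromoma, Neoinus, and Telellus show the derived state '0' for Character 2, supporting them as a clade.
Character 3: derived state '1' in Neoinus only — an autapomorphy, so it tells us nothing about relationships among taxa.
Character 4 (derived state '1') is shared by Dromoma, Neoellus, Neoinus, and Telellus — a synapomorphy uniting that clade.
Most parsimonious ingroup topology: (Glyptura,((Dromoma,(Telellus,Neoinus)),Neoellus)).
Changes per character on this tree: Character 1: 1; Character 2: 1; Character 3: 1; Character 4: 1.
Total = 4.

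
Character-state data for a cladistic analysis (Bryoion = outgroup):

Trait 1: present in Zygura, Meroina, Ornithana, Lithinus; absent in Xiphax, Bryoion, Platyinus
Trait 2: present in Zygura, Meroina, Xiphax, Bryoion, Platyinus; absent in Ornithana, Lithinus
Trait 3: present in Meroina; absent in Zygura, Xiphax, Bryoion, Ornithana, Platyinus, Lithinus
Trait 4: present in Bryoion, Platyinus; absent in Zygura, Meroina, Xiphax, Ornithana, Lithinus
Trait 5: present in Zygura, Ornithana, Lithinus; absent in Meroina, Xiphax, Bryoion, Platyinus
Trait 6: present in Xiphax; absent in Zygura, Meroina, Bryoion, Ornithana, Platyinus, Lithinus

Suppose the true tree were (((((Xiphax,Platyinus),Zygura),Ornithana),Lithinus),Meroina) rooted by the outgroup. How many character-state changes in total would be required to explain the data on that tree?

Map each character onto (((((Xiphax,Platyinus),Zygura),Ornithana),Lithinus),Meroina) (rooted by Bryoion) and count the minimum state changes it requires (Fitch parsimony):
Trait 1: 2; Trait 2: 2; Trait 3: 1; Trait 4: 2; Trait 5: 2; Trait 6: 1.
Total tree length = 10.

10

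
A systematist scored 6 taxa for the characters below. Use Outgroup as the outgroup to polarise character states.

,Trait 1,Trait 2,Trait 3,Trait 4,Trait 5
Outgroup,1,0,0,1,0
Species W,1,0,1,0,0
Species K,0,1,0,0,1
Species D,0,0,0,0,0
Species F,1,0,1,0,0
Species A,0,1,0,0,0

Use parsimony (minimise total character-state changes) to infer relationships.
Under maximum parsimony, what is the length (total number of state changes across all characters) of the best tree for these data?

5

Character polarity is set by the outgroup: the derived state is whichever differs from the outgroup's state, so for Trait 1, Trait 4 the derived state is '0', and for the remaining characters it is '1'.
Trait 1: derived state '0' in Species A, Species D, and Species K only — synapomorphy for {Species A, Species D, Species K}.
Trait 2: derived state '1' in Species A and Species K only — synapomorphy for {Species A, Species K}.
Trait 3: derived state '1' in Species F and Species W only — synapomorphy for {Species F, Species W}.
All ingroup taxa share the derived state '0' for Trait 4; it defines the ingroup but does not resolve relationships within it.
Trait 5 (derived state '1') is unique to Species K (autapomorphy; uninformative for grouping).
Most parsimonious ingroup topology: ((Species W,Species F),((Species K,Species A),Species D)).
Changes per character on this tree: Trait 1: 1; Trait 2: 1; Trait 3: 1; Trait 4: 1; Trait 5: 1.
Total = 5.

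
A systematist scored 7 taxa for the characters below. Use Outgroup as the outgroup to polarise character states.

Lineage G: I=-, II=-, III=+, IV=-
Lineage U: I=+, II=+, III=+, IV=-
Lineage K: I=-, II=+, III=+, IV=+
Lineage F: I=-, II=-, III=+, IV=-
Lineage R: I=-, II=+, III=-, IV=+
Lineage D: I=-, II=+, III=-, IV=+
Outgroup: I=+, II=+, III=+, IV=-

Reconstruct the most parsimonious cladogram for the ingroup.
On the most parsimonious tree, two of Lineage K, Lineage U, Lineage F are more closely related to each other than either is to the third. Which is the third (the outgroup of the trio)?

Character polarity is set by the outgroup: the derived state is whichever differs from the outgroup's state, so for I, II, III the derived state is '-', and for the remaining characters it is '+'.
I (derived state '-') is shared by Lineage D, Lineage F, Lineage G, Lineage K, and Lineage R — a synapomorphy uniting that clade.
II: derived state '-' in Lineage F and Lineage G only — synapomorphy for {Lineage F, Lineage G}.
III: derived state '-' in Lineage D and Lineage R only — synapomorphy for {Lineage D, Lineage R}.
IV (derived state '+') is shared by Lineage D, Lineage K, and Lineage R — a synapomorphy uniting that clade.
Most parsimonious ingroup topology: (((Lineage F,Lineage G),((Lineage R,Lineage D),Lineage K)),Lineage U).
Lineage K and Lineage F share a more recent common ancestor with each other than either does with Lineage U, so Lineage U is the least closely related of the three.

Lineage U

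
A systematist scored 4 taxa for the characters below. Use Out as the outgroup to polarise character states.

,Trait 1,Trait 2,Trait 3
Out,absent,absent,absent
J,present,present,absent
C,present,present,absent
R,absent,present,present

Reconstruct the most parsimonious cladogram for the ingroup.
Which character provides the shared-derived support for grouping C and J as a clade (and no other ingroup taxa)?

The outgroup has state 'absent' for every character, so 'present' is the derived state throughout.
Trait 1 (derived state 'present') is shared by C and J — a synapomorphy uniting that clade.
Trait 2 (derived state 'present') is shared by all ingroup taxa — unites the whole ingroup.
Trait 3 (derived state 'present') is unique to R (autapomorphy; uninformative for grouping).
Most parsimonious ingroup topology: ((J,C),R).
The clade {C, J} is supported by Trait 1: its derived state 'present' occurs in exactly those taxa and in no other taxon (including the outgroup).

Trait 1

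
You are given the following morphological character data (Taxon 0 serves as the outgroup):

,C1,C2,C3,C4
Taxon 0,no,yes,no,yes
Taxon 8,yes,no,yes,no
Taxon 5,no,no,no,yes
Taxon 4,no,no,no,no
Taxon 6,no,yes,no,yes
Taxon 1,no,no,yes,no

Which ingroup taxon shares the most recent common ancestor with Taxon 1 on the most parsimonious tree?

Taxon 8

Character polarity is set by the outgroup: the derived state is whichever differs from the outgroup's state, so for C2, C4 the derived state is 'no', and for the remaining characters it is 'yes'.
C1: derived state 'yes' in Taxon 8 only — an autapomorphy, so it tells us nothing about relationships among taxa.
Only Taxon 1, Taxon 4, Taxon 5, and Taxon 8 show the derived state 'no' for C2, supporting them as a clade.
Only Taxon 1 and Taxon 8 show the derived state 'yes' for C3, supporting them as a clade.
Only Taxon 1, Taxon 4, and Taxon 8 show the derived state 'no' for C4, supporting them as a clade.
Most parsimonious ingroup topology: ((Taxon 5,((Taxon 8,Taxon 1),Taxon 4)),Taxon 6).
Taxon 1 and Taxon 8 form a cherry on this tree, so they are sister taxa.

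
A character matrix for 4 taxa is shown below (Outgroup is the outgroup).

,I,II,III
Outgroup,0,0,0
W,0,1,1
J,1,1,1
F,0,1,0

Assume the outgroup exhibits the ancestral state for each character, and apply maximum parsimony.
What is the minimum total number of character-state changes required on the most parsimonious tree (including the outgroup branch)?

3

The outgroup has state '0' for every character, so '1' is the derived state throughout.
I (derived state '1') is unique to J (autapomorphy; uninformative for grouping).
II (derived state '1') is shared by all ingroup taxa — unites the whole ingroup.
Only J and W show the derived state '1' for III, supporting them as a clade.
Most parsimonious ingroup topology: ((W,J),F).
Changes per character on this tree: I: 1; II: 1; III: 1.
Total = 3.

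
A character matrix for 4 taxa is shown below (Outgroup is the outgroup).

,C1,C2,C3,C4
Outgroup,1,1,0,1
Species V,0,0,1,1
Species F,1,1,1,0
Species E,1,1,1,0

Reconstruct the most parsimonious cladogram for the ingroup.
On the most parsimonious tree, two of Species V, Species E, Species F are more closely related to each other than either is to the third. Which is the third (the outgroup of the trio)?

Species V

Character polarity is set by the outgroup: the derived state is whichever differs from the outgroup's state, so for C1, C2, C4 the derived state is '0', and for the remaining characters it is '1'.
C1: derived state '0' in Species V only — an autapomorphy, so it tells us nothing about relationships among taxa.
C2: derived state '0' in Species V only — an autapomorphy, so it tells us nothing about relationships among taxa.
All ingroup taxa share the derived state '1' for C3; it defines the ingroup but does not resolve relationships within it.
C4 (derived state '0') is shared by Species E and Species F — a synapomorphy uniting that clade.
Most parsimonious ingroup topology: (Species V,(Species F,Species E)).
Species E and Species F share a more recent common ancestor with each other than either does with Species V, so Species V is the least closely related of the three.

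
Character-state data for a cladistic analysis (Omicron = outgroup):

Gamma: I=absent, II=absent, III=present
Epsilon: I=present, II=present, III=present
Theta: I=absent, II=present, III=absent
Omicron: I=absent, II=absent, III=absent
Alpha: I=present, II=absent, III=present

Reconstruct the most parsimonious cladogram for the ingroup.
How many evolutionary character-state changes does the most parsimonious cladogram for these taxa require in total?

4

The outgroup has state 'absent' for every character, so 'present' is the derived state throughout.
I (derived state 'present') is shared by Alpha and Epsilon — a synapomorphy uniting that clade.
II (state 'present') occurs in Epsilon and Theta but conflicts with the nesting implied by the other characters — most parsimoniously interpreted as homoplasy.
III (derived state 'present') is shared by Alpha, Epsilon, and Gamma — a synapomorphy uniting that clade.
Most parsimonious ingroup topology: ((Gamma,(Epsilon,Alpha)),Theta).
Changes per character on this tree: I: 1; II: 2; III: 1.
Total = 4.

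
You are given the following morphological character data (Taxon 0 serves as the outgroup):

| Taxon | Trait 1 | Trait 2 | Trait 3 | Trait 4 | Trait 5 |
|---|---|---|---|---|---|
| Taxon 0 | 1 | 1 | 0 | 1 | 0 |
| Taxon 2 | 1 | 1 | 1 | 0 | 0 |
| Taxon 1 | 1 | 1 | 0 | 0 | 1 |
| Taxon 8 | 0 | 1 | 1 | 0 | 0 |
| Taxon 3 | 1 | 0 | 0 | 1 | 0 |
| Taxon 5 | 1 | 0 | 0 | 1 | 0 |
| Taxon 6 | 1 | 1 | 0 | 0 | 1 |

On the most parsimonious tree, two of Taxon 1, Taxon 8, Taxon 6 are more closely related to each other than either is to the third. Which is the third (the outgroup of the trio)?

Taxon 8

Character polarity is set by the outgroup: the derived state is whichever differs from the outgroup's state, so for Trait 1, Trait 2, Trait 4 the derived state is '0', and for the remaining characters it is '1'.
Trait 1: derived state '0' in Taxon 8 only — an autapomorphy, so it tells us nothing about relationships among taxa.
Trait 2 (derived state '0') is shared by Taxon 3 and Taxon 5 — a synapomorphy uniting that clade.
Trait 3 (derived state '1') is shared by Taxon 2 and Taxon 8 — a synapomorphy uniting that clade.
Only Taxon 1, Taxon 2, Taxon 6, and Taxon 8 show the derived state '0' for Trait 4, supporting them as a clade.
Trait 5 (derived state '1') is shared by Taxon 1 and Taxon 6 — a synapomorphy uniting that clade.
Most parsimonious ingroup topology: (((Taxon 2,Taxon 8),(Taxon 1,Taxon 6)),(Taxon 3,Taxon 5)).
Taxon 6 and Taxon 1 share a more recent common ancestor with each other than either does with Taxon 8, so Taxon 8 is the least closely related of the three.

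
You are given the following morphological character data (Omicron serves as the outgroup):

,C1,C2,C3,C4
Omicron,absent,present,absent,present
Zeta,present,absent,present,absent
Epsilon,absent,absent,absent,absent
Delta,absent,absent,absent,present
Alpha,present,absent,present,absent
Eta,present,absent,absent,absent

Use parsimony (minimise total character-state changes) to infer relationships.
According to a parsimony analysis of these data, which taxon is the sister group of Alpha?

Character polarity is set by the outgroup: the derived state is whichever differs from the outgroup's state, so for C2, C4 the derived state is 'absent', and for the remaining characters it is 'present'.
Only Alpha, Eta, and Zeta show the derived state 'present' for C1, supporting them as a clade.
C2 (derived state 'absent') is shared by all ingroup taxa — unites the whole ingroup.
C3: derived state 'present' in Alpha and Zeta only — synapomorphy for {Alpha, Zeta}.
Only Alpha, Epsilon, Eta, and Zeta show the derived state 'absent' for C4, supporting them as a clade.
Most parsimonious ingroup topology: ((((Zeta,Alpha),Eta),Epsilon),Delta).
Alpha and Zeta form a cherry on this tree, so they are sister taxa.

Zeta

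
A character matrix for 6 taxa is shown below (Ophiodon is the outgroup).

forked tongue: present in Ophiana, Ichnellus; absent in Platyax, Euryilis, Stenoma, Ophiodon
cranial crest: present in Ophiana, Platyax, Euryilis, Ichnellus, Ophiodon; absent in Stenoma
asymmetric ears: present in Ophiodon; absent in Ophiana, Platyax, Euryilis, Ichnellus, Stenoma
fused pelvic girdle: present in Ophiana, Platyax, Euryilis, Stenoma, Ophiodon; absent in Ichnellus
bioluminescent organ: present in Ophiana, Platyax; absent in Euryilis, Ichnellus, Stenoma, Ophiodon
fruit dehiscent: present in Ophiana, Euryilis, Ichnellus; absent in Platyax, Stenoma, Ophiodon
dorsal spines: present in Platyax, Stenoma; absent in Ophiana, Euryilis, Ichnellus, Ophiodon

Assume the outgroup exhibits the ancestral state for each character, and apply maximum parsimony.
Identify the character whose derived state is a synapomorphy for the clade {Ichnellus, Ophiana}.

Character polarity is set by the outgroup: the derived state is whichever differs from the outgroup's state, so for cranial crest, asymmetric ears, fused pelvic girdle the derived state is 'absent', and for the remaining characters it is 'present'.
forked tongue (derived state 'present') is shared by Ichnellus and Ophiana — a synapomorphy uniting that clade.
cranial crest: derived state 'absent' in Stenoma only — an autapomorphy, so it tells us nothing about relationships among taxa.
asymmetric ears (derived state 'absent') is shared by all ingroup taxa — unites the whole ingroup.
fused pelvic girdle: derived state 'absent' in Ichnellus only — an autapomorphy, so it tells us nothing about relationships among taxa.
bioluminescent organ (state 'present') occurs in Ophiana and Platyax but conflicts with the nesting implied by the other characters — most parsimoniously interpreted as homoplasy.
fruit dehiscent (derived state 'present') is shared by Euryilis, Ichnellus, and Ophiana — a synapomorphy uniting that clade.
Only Platyax and Stenoma show the derived state 'present' for dorsal spines, supporting them as a clade.
Most parsimonious ingroup topology: ((Euryilis,(Ichnellus,Ophiana)),(Stenoma,Platyax)).
The clade {Ichnellus, Ophiana} is supported by forked tongue: its derived state 'present' occurs in exactly those taxa and in no other taxon (including the outgroup).

forked tongue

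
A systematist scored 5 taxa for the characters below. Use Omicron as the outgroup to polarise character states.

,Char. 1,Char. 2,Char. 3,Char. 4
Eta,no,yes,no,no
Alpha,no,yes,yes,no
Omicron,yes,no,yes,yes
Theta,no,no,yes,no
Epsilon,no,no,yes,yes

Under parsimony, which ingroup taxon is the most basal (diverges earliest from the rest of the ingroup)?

Epsilon

Character polarity is set by the outgroup: the derived state is whichever differs from the outgroup's state, so for Char. 1, Char. 3, Char. 4 the derived state is 'no', and for the remaining characters it is 'yes'.
All ingroup taxa share the derived state 'no' for Char. 1; it defines the ingroup but does not resolve relationships within it.
Char. 2: derived state 'yes' in Alpha and Eta only — synapomorphy for {Alpha, Eta}.
Char. 3: derived state 'no' in Eta only — an autapomorphy, so it tells us nothing about relationships among taxa.
Only Alpha, Eta, and Theta show the derived state 'no' for Char. 4, supporting them as a clade.
Most parsimonious ingroup topology: (((Eta,Alpha),Theta),Epsilon).
Epsilon is sister to the clade containing all other ingroup taxa, so it is the earliest-diverging (most basal) ingroup lineage.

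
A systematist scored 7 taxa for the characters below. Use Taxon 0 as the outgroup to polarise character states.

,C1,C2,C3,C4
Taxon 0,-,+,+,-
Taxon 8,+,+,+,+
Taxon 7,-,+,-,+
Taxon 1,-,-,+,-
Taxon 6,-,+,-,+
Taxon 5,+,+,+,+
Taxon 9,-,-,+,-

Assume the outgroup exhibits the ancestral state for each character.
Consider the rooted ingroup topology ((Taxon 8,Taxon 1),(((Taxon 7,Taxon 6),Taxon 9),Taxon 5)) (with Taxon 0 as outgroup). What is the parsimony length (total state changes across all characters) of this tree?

8

Map each character onto ((Taxon 8,Taxon 1),(((Taxon 7,Taxon 6),Taxon 9),Taxon 5)) (rooted by Taxon 0) and count the minimum state changes it requires (Fitch parsimony):
C1: 2; C2: 2; C3: 1; C4: 3.
Total tree length = 8.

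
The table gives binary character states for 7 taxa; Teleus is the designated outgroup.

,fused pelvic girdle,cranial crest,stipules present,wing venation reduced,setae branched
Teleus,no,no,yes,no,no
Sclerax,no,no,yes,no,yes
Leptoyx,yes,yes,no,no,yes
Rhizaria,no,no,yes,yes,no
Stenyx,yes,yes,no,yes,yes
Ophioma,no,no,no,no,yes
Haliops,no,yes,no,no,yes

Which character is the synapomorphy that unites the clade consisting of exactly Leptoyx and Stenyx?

fused pelvic girdle

Character polarity is set by the outgroup: the derived state is whichever differs from the outgroup's state, so for stipules present the derived state is 'no', and for the remaining characters it is 'yes'.
fused pelvic girdle (derived state 'yes') is shared by Leptoyx and Stenyx — a synapomorphy uniting that clade.
cranial crest: derived state 'yes' in Haliops, Leptoyx, and Stenyx only — synapomorphy for {Haliops, Leptoyx, Stenyx}.
stipules present (derived state 'no') is shared by Haliops, Leptoyx, Ophioma, and Stenyx — a synapomorphy uniting that clade.
wing venation reduced (state 'yes') occurs in Rhizaria and Stenyx but conflicts with the nesting implied by the other characters — most parsimoniously interpreted as homoplasy.
setae branched (derived state 'yes') is shared by Haliops, Leptoyx, Ophioma, Sclerax, and Stenyx — a synapomorphy uniting that clade.
Most parsimonious ingroup topology: (((Ophioma,((Leptoyx,Stenyx),Haliops)),Sclerax),Rhizaria).
The clade {Leptoyx, Stenyx} is supported by fused pelvic girdle: its derived state 'yes' occurs in exactly those taxa and in no other taxon (including the outgroup).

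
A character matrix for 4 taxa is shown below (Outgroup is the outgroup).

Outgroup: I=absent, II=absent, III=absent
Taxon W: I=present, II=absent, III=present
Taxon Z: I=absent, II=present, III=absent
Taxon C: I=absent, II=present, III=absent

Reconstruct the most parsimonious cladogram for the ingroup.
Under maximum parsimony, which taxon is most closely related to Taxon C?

The outgroup has state 'absent' for every character, so 'present' is the derived state throughout.
I: derived state 'present' in Taxon W only — an autapomorphy, so it tells us nothing about relationships among taxa.
Only Taxon C and Taxon Z show the derived state 'present' for II, supporting them as a clade.
III (derived state 'present') is unique to Taxon W (autapomorphy; uninformative for grouping).
Most parsimonious ingroup topology: (Taxon W,(Taxon Z,Taxon C)).
Taxon C and Taxon Z form a cherry on this tree, so they are sister taxa.

Taxon Z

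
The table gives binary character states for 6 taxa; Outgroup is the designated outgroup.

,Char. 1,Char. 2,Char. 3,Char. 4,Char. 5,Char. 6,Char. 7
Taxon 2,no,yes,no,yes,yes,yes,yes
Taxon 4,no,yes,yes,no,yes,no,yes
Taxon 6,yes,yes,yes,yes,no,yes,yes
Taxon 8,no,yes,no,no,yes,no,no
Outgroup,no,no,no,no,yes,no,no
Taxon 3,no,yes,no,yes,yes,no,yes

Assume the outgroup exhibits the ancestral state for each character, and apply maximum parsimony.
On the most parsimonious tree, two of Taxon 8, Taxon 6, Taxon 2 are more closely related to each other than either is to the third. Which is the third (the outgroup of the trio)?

Character polarity is set by the outgroup: the derived state is whichever differs from the outgroup's state, so for Char. 5 the derived state is 'no', and for the remaining characters it is 'yes'.
Char. 1: derived state 'yes' in Taxon 6 only — an autapomorphy, so it tells us nothing about relationships among taxa.
Char. 2 (derived state 'yes') is shared by all ingroup taxa — unites the whole ingroup.
Char. 3 groups Taxon 4 and Taxon 6, which is incompatible with the clades supported by the remaining characters; treating it as convergent (homoplasy) costs fewer steps than any alternative tree.
Char. 4 (derived state 'yes') is shared by Taxon 2, Taxon 3, and Taxon 6 — a synapomorphy uniting that clade.
Char. 5: derived state 'no' in Taxon 6 only — an autapomorphy, so it tells us nothing about relationships among taxa.
Char. 6: derived state 'yes' in Taxon 2 and Taxon 6 only — synapomorphy for {Taxon 2, Taxon 6}.
Char. 7 (derived state 'yes') is shared by Taxon 2, Taxon 3, Taxon 4, and Taxon 6 — a synapomorphy uniting that clade.
Most parsimonious ingroup topology: ((((Taxon 6,Taxon 2),Taxon 3),Taxon 4),Taxon 8).
Taxon 2 and Taxon 6 share a more recent common ancestor with each other than either does with Taxon 8, so Taxon 8 is the least closely related of the three.

Taxon 8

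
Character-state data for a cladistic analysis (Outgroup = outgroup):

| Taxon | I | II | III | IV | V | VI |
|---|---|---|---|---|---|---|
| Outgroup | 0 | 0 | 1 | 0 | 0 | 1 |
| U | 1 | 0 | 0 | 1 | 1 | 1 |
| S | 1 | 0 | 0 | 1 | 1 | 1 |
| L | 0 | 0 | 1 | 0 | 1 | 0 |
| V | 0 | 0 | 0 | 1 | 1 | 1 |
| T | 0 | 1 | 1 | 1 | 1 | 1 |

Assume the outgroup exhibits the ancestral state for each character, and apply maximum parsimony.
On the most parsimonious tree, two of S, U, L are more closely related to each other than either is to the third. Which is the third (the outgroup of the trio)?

L

Character polarity is set by the outgroup: the derived state is whichever differs from the outgroup's state, so for III, VI the derived state is '0', and for the remaining characters it is '1'.
Only S and U show the derived state '1' for I, supporting them as a clade.
II (derived state '1') is unique to T (autapomorphy; uninformative for grouping).
Only S, U, and V show the derived state '0' for III, supporting them as a clade.
IV: derived state '1' in S, T, U, and V only — synapomorphy for {S, T, U, V}.
All ingroup taxa share the derived state '1' for V; it defines the ingroup but does not resolve relationships within it.
VI: derived state '0' in L only — an autapomorphy, so it tells us nothing about relationships among taxa.
Most parsimonious ingroup topology: ((((U,S),V),T),L).
U and S share a more recent common ancestor with each other than either does with L, so L is the least closely related of the three.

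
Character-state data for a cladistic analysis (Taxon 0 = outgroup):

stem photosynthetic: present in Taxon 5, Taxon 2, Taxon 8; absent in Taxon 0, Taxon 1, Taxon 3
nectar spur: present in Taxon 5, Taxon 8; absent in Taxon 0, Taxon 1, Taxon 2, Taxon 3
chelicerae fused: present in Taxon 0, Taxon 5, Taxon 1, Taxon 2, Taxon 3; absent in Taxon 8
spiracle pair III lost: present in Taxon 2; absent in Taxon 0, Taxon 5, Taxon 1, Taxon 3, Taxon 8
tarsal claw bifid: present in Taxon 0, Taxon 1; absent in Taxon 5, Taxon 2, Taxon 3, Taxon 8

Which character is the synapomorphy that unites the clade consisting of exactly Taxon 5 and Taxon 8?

Character polarity is set by the outgroup: the derived state is whichever differs from the outgroup's state, so for chelicerae fused, tarsal claw bifid the derived state is 'absent', and for the remaining characters it is 'present'.
Only Taxon 2, Taxon 5, and Taxon 8 show the derived state 'present' for stem photosynthetic, supporting them as a clade.
Only Taxon 5 and Taxon 8 show the derived state 'present' for nectar spur, supporting them as a clade.
chelicerae fused: derived state 'absent' in Taxon 8 only — an autapomorphy, so it tells us nothing about relationships among taxa.
spiracle pair III lost (derived state 'present') is unique to Taxon 2 (autapomorphy; uninformative for grouping).
tarsal claw bifid: derived state 'absent' in Taxon 2, Taxon 3, Taxon 5, and Taxon 8 only — synapomorphy for {Taxon 2, Taxon 3, Taxon 5, Taxon 8}.
Most parsimonious ingroup topology: (Taxon 1,((Taxon 2,(Taxon 5,Taxon 8)),Taxon 3)).
The clade {Taxon 5, Taxon 8} is supported by nectar spur: its derived state 'present' occurs in exactly those taxa and in no other taxon (including the outgroup).

nectar spur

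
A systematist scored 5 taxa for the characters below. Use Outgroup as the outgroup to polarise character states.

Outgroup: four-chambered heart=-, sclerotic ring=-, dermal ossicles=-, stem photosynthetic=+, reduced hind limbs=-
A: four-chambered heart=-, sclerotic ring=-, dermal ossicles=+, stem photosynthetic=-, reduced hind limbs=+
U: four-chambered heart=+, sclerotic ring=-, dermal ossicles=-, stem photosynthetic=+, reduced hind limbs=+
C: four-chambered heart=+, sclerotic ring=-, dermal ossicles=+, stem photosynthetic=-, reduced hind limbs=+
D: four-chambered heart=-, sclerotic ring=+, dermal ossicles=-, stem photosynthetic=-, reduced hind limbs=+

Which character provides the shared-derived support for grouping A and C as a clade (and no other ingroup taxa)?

dermal ossicles

Character polarity is set by the outgroup: the derived state is whichever differs from the outgroup's state, so for stem photosynthetic the derived state is '-', and for the remaining characters it is '+'.
four-chambered heart (state '+') occurs in C and U but conflicts with the nesting implied by the other characters — most parsimoniously interpreted as homoplasy.
sclerotic ring (derived state '+') is unique to D (autapomorphy; uninformative for grouping).
dermal ossicles: derived state '+' in A and C only — synapomorphy for {A, C}.
stem photosynthetic: derived state '-' in A, C, and D only — synapomorphy for {A, C, D}.
All ingroup taxa share the derived state '+' for reduced hind limbs; it defines the ingroup but does not resolve relationships within it.
Most parsimonious ingroup topology: (((A,C),D),U).
The clade {A, C} is supported by dermal ossicles: its derived state '+' occurs in exactly those taxa and in no other taxon (including the outgroup).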